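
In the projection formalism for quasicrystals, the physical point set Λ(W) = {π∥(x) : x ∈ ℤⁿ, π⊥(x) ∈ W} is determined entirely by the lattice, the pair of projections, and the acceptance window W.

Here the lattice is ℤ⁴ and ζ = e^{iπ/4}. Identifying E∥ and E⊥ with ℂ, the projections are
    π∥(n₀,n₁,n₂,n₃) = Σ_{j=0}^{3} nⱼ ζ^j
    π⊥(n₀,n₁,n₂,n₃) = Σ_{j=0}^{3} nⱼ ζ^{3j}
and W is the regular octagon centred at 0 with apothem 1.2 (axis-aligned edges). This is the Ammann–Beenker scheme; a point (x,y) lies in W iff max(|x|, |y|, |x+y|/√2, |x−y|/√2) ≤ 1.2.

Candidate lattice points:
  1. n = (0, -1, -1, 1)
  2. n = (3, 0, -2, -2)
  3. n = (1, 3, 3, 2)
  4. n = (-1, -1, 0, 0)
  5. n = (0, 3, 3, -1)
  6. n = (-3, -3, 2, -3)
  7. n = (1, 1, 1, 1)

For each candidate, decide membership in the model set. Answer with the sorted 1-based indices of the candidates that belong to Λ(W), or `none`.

3, 4, 7

With ζ = e^{iπ/4} the internal vectors are ζ^0,ζ^3,ζ^6,ζ^9.
#1 (0, -1, -1, 1): internal (1.414214, 1.000000); octagon support 1.707107 vs apothem 1.2 → ∉ W
#2 (3, 0, -2, -2): internal (1.585786, 0.585786); octagon support 1.585786 vs apothem 1.2 → ∉ W
#3 (1, 3, 3, 2): internal (0.292893, 0.535534); octagon support 0.585786 vs apothem 1.2 → ∈ W
#4 (-1, -1, 0, 0): internal (-0.292893, -0.707107); octagon support 0.707107 vs apothem 1.2 → ∈ W
#5 (0, 3, 3, -1): internal (-2.828427, -1.585786); octagon support 3.121320 vs apothem 1.2 → ∉ W
#6 (-3, -3, 2, -3): internal (-3.000000, -6.242641); octagon support 6.535534 vs apothem 1.2 → ∉ W
#7 (1, 1, 1, 1): internal (1.000000, 0.414214); octagon support 1.000000 vs apothem 1.2 → ∈ W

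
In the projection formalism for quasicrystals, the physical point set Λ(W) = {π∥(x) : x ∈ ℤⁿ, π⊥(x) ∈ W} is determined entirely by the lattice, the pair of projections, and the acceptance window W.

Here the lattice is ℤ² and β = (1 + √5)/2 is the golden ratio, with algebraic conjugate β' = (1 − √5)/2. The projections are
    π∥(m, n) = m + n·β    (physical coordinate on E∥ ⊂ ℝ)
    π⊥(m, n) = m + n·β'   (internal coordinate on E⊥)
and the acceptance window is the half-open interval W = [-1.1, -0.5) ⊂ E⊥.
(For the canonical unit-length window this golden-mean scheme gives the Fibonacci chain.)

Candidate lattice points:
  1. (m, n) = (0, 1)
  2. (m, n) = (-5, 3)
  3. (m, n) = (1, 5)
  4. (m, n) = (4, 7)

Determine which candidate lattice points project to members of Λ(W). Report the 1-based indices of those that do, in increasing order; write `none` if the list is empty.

1

β' = (1−√5)/2 ≈ -0.618034.
candidate 1: (m,n)=(0,1) → π∥ = 0+1·β ≈ 1.618034, π⊥ = 0+1·β' ≈ -0.618034 ∈ [-1.1, -0.5) ⇒ IN Λ
candidate 2: (m,n)=(-5,3) → π∥ = -5+3·β ≈ -0.145898, π⊥ = -5+3·β' ≈ -6.854102 ∉ [-1.1, -0.5) ⇒ out
candidate 3: (m,n)=(1,5) → π∥ = 1+5·β ≈ 9.090170, π⊥ = 1+5·β' ≈ -2.090170 ∉ [-1.1, -0.5) ⇒ out
candidate 4: (m,n)=(4,7) → π∥ = 4+7·β ≈ 15.326238, π⊥ = 4+7·β' ≈ -0.326238 ∉ [-1.1, -0.5) ⇒ out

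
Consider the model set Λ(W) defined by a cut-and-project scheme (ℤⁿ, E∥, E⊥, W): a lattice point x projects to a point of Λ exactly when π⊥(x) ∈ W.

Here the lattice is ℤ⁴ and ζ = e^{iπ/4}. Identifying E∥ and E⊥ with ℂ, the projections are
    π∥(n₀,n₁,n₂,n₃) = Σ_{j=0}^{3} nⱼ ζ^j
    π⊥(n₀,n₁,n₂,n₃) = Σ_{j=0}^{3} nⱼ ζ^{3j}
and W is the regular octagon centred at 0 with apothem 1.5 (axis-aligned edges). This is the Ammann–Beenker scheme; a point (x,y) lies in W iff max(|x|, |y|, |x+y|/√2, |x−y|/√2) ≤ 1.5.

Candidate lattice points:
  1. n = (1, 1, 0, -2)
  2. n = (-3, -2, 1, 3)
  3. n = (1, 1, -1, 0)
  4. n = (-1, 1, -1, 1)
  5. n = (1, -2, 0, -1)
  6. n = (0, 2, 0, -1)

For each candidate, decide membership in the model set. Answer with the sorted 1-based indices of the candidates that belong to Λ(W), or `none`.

1, 2

With ζ = e^{iπ/4} the internal vectors are ζ^0,ζ^3,ζ^6,ζ^9.
candidate 1: n = (1, 1, 0, -2) → π⊥ ≈ (-1.12132, -0.70711); max(|x|,|y|,|x±y|/√2) = 1.29289 ≤ 1.5 ⇒ ∈ W
candidate 2: n = (-3, -2, 1, 3) → π⊥ ≈ (+0.53553, -0.29289); max(|x|,|y|,|x±y|/√2) = 0.58579 ≤ 1.5 ⇒ ∈ W
candidate 3: n = (1, 1, -1, 0) → π⊥ ≈ (+0.29289, +1.70711); max(|x|,|y|,|x±y|/√2) = 1.70711 > 1.5 ⇒ ∉ W
candidate 4: n = (-1, 1, -1, 1) → π⊥ ≈ (-1.00000, +2.41421); max(|x|,|y|,|x±y|/√2) = 2.41421 > 1.5 ⇒ ∉ W
candidate 5: n = (1, -2, 0, -1) → π⊥ ≈ (+1.70711, -2.12132); max(|x|,|y|,|x±y|/√2) = 2.70711 > 1.5 ⇒ ∉ W
candidate 6: n = (0, 2, 0, -1) → π⊥ ≈ (-2.12132, +0.70711); max(|x|,|y|,|x±y|/√2) = 2.12132 > 1.5 ⇒ ∉ W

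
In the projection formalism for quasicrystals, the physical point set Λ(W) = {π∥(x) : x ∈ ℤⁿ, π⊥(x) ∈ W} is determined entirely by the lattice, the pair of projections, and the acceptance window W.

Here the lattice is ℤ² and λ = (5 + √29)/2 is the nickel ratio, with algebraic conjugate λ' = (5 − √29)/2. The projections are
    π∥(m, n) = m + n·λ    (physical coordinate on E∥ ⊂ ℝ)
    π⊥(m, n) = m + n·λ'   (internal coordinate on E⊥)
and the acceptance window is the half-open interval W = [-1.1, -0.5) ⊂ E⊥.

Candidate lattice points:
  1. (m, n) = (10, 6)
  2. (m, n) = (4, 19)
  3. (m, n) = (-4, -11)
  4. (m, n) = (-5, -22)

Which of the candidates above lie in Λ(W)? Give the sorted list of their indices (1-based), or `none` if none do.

4

Compute λ' = (5−√29)/2 = -0.192582, so π⊥(m,n) = m -0.192582·n.
candidate 1: (m,n)=(10,6) → π∥ = 10+6·λ ≈ 41.155494, π⊥ = 10+6·λ' ≈ 8.844506 ∉ [-1.1, -0.5) ⇒ out
candidate 2: (m,n)=(4,19) → π∥ = 4+19·λ ≈ 102.659066, π⊥ = 4+19·λ' ≈ 0.340934 ∉ [-1.1, -0.5) ⇒ out
candidate 3: (m,n)=(-4,-11) → π∥ = -4-11·λ ≈ -61.118406, π⊥ = -4-11·λ' ≈ -1.881594 ∉ [-1.1, -0.5) ⇒ out
candidate 4: (m,n)=(-5,-22) → π∥ = -5-22·λ ≈ -119.236813, π⊥ = -5-22·λ' ≈ -0.763187 ∈ [-1.1, -0.5) ⇒ IN Λ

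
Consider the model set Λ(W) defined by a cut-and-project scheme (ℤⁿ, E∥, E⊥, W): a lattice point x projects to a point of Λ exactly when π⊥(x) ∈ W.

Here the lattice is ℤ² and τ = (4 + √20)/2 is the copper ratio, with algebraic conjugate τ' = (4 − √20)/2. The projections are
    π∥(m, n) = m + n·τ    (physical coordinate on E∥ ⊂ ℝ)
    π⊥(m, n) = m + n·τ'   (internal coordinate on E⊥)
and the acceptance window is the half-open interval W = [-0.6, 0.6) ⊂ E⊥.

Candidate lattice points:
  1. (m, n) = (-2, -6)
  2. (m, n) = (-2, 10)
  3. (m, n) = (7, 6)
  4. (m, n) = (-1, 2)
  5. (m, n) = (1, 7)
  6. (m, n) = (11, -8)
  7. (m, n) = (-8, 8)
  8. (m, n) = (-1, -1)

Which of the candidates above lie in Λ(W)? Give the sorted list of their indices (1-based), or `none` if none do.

1

Numerically τ ≈ 4.23607 and τ' = −1/τ ≈ -0.23607.
[1] lift (-2,-6): star map gives -0.58359; window check -0.6 ≤ -0.58359 < 0.6 is true → IN Λ
[2] lift (-2,10): star map gives -4.36068; window check -0.6 ≤ -4.36068 < 0.6 is false → out
[3] lift (7,6): star map gives 5.58359; window check -0.6 ≤ 5.58359 < 0.6 is false → out
[4] lift (-1,2): star map gives -1.47214; window check -0.6 ≤ -1.47214 < 0.6 is false → out
[5] lift (1,7): star map gives -0.65248; window check -0.6 ≤ -0.65248 < 0.6 is false → out
[6] lift (11,-8): star map gives 12.88854; window check -0.6 ≤ 12.88854 < 0.6 is false → out
[7] lift (-8,8): star map gives -9.88854; window check -0.6 ≤ -9.88854 < 0.6 is false → out
[8] lift (-1,-1): star map gives -0.76393; window check -0.6 ≤ -0.76393 < 0.6 is false → out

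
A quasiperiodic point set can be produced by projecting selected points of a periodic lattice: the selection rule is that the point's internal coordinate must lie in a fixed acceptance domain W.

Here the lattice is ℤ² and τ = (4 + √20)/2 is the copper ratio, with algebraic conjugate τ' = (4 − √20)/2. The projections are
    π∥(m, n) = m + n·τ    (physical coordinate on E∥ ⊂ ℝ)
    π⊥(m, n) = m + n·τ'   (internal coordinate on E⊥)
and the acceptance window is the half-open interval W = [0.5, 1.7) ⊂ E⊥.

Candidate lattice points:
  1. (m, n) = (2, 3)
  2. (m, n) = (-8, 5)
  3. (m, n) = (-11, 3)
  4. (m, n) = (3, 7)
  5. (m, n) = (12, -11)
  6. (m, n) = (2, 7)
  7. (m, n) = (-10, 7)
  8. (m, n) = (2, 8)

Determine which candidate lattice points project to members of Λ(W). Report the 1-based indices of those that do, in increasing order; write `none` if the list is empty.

1, 4

Numerically τ ≈ 4.2361 and τ' = −1/τ ≈ -0.2361.
#1 (2,3): internal coord 2 + (3)·τ' = +1.2918; +1.2918 ∈ [0.5, 1.7) → IN Λ
#2 (-8,5): internal coord -8 + (5)·τ' = -9.1803; -9.1803 ∉ [0.5, 1.7) → out
#3 (-11,3): internal coord -11 + (3)·τ' = -11.7082; -11.7082 ∉ [0.5, 1.7) → out
#4 (3,7): internal coord 3 + (7)·τ' = +1.3475; +1.3475 ∈ [0.5, 1.7) → IN Λ
#5 (12,-11): internal coord 12 + (-11)·τ' = +14.5967; +14.5967 ∉ [0.5, 1.7) → out
#6 (2,7): internal coord 2 + (7)·τ' = +0.3475; +0.3475 ∉ [0.5, 1.7) → out
#7 (-10,7): internal coord -10 + (7)·τ' = -11.6525; -11.6525 ∉ [0.5, 1.7) → out
#8 (2,8): internal coord 2 + (8)·τ' = +0.1115; +0.1115 ∉ [0.5, 1.7) → out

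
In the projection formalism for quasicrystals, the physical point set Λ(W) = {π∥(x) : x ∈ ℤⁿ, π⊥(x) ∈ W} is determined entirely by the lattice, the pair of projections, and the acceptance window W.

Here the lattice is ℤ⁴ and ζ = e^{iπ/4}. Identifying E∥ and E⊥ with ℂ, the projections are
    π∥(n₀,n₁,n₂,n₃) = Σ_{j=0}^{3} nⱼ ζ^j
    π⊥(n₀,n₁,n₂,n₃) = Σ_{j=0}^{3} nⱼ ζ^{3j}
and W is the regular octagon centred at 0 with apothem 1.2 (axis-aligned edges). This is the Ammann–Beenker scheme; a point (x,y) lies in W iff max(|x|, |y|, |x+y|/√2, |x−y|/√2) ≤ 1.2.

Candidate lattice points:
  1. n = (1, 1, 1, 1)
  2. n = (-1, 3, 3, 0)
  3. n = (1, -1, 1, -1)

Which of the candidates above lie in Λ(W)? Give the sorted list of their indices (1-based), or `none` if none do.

With ζ = e^{iπ/4} the internal vectors are ζ^0,ζ^3,ζ^6,ζ^9.
candidate 1: n = (1, 1, 1, 1) → π⊥ ≈ (+1.0000, +0.4142); max(|x|,|y|,|x±y|/√2) = 1.0000 ≤ 1.2 ⇒ ∈ W
candidate 2: n = (-1, 3, 3, 0) → π⊥ ≈ (-3.1213, -0.8787); max(|x|,|y|,|x±y|/√2) = 3.1213 > 1.2 ⇒ ∉ W
candidate 3: n = (1, -1, 1, -1) → π⊥ ≈ (+1.0000, -2.4142); max(|x|,|y|,|x±y|/√2) = 2.4142 > 1.2 ⇒ ∉ W

1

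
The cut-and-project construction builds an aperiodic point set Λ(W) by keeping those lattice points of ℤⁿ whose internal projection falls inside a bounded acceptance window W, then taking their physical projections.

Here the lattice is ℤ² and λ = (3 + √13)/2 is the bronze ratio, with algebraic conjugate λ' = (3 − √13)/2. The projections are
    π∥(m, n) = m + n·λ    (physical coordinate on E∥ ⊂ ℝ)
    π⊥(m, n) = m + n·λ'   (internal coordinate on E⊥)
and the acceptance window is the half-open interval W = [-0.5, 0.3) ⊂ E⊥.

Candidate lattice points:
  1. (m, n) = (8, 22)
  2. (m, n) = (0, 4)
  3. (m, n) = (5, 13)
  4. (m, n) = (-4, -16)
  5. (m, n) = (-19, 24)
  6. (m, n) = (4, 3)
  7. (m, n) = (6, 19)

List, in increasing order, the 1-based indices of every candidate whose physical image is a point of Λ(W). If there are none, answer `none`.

Numerically λ ≈ 3.302776 and λ' = −1/λ ≈ -0.302776.
candidate 1: (m,n)=(8,22) → π∥ = 8+22·λ ≈ 80.661064, π⊥ = 8+22·λ' ≈ 1.338936 ∉ [-0.5, 0.3) ⇒ out
candidate 2: (m,n)=(0,4) → π∥ = 0+4·λ ≈ 13.211103, π⊥ = 0+4·λ' ≈ -1.211103 ∉ [-0.5, 0.3) ⇒ out
candidate 3: (m,n)=(5,13) → π∥ = 5+13·λ ≈ 47.936083, π⊥ = 5+13·λ' ≈ 1.063917 ∉ [-0.5, 0.3) ⇒ out
candidate 4: (m,n)=(-4,-16) → π∥ = -4-16·λ ≈ -56.844410, π⊥ = -4-16·λ' ≈ 0.844410 ∉ [-0.5, 0.3) ⇒ out
candidate 5: (m,n)=(-19,24) → π∥ = -19+24·λ ≈ 60.266615, π⊥ = -19+24·λ' ≈ -26.266615 ∉ [-0.5, 0.3) ⇒ out
candidate 6: (m,n)=(4,3) → π∥ = 4+3·λ ≈ 13.908327, π⊥ = 4+3·λ' ≈ 3.091673 ∉ [-0.5, 0.3) ⇒ out
candidate 7: (m,n)=(6,19) → π∥ = 6+19·λ ≈ 68.752737, π⊥ = 6+19·λ' ≈ 0.247263 ∈ [-0.5, 0.3) ⇒ IN Λ

7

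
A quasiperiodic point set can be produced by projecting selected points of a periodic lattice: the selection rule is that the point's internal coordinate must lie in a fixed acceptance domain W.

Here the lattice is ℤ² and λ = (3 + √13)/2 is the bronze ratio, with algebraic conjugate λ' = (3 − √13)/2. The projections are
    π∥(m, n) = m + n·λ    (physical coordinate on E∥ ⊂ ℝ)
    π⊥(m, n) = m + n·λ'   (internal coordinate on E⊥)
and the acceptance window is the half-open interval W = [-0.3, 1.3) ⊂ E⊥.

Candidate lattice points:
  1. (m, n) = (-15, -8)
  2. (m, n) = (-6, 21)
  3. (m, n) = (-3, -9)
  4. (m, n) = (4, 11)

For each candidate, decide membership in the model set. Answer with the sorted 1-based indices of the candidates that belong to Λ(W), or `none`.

3, 4

Numerically λ ≈ 3.30278 and λ' = −1/λ ≈ -0.30278.
#1 (-15,-8): internal coord -15 + (-8)·λ' = -12.57779; -12.57779 ∉ [-0.3, 1.3) → out
#2 (-6,21): internal coord -6 + (21)·λ' = -12.35829; -12.35829 ∉ [-0.3, 1.3) → out
#3 (-3,-9): internal coord -3 + (-9)·λ' = -0.27502; -0.27502 ∈ [-0.3, 1.3) → IN Λ
#4 (4,11): internal coord 4 + (11)·λ' = +0.66947; +0.66947 ∈ [-0.3, 1.3) → IN Λ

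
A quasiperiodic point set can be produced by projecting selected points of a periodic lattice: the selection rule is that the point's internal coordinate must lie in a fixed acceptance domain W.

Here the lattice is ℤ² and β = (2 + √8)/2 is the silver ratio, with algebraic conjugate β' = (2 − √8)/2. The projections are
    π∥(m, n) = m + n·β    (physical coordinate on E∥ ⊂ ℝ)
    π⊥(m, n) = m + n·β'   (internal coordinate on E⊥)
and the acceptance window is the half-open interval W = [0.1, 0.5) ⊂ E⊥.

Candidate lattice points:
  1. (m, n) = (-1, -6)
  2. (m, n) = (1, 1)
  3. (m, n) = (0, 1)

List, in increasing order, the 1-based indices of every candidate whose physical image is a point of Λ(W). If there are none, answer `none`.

none

Compute β' = (2−√8)/2 = -0.414214, so π⊥(m,n) = m -0.414214·n.
candidate 1: (m,n)=(-1,-6) → π∥ = -1-6·β ≈ -15.485281, π⊥ = -1-6·β' ≈ 1.485281 ∉ [0.1, 0.5) ⇒ out
candidate 2: (m,n)=(1,1) → π∥ = 1+1·β ≈ 3.414214, π⊥ = 1+1·β' ≈ 0.585786 ∉ [0.1, 0.5) ⇒ out
candidate 3: (m,n)=(0,1) → π∥ = 0+1·β ≈ 2.414214, π⊥ = 0+1·β' ≈ -0.414214 ∉ [0.1, 0.5) ⇒ out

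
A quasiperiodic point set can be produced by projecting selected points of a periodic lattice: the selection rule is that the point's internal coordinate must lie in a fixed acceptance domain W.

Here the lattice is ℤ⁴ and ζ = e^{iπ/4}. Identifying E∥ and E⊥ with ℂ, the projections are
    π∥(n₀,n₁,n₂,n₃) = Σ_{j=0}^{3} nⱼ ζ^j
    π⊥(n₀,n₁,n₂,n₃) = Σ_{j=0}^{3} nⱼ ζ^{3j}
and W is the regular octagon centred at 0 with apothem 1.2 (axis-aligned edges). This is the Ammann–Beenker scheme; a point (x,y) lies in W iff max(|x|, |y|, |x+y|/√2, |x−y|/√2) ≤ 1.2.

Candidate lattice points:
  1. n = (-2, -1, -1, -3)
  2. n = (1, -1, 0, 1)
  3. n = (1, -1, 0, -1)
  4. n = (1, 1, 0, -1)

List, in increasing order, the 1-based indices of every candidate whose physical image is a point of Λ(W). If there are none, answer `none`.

Internal map: ζ^{3j} for j=0..3 gives (1,0), (−√2/2,√2/2), (0,−1), (√2/2,√2/2).
candidate 1: n = (-2, -1, -1, -3) → π⊥ ≈ (-3.4142, -1.8284); max(|x|,|y|,|x±y|/√2) = 3.7071 > 1.2 ⇒ ∉ W
candidate 2: n = (1, -1, 0, 1) → π⊥ ≈ (+2.4142, +0.0000); max(|x|,|y|,|x±y|/√2) = 2.4142 > 1.2 ⇒ ∉ W
candidate 3: n = (1, -1, 0, -1) → π⊥ ≈ (+1.0000, -1.4142); max(|x|,|y|,|x±y|/√2) = 1.7071 > 1.2 ⇒ ∉ W
candidate 4: n = (1, 1, 0, -1) → π⊥ ≈ (-0.4142, +0.0000); max(|x|,|y|,|x±y|/√2) = 0.4142 ≤ 1.2 ⇒ ∈ W

4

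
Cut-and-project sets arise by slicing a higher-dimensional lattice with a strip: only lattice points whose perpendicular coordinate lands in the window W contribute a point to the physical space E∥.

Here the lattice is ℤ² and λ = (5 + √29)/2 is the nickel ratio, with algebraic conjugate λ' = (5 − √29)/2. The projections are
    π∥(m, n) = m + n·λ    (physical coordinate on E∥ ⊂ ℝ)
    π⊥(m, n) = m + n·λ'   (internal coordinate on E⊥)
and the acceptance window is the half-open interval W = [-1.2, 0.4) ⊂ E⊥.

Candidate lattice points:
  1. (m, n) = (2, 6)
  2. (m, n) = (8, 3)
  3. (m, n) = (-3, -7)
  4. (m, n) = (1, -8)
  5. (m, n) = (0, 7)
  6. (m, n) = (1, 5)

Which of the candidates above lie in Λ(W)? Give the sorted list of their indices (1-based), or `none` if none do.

λ' = (5−√29)/2 ≈ -0.1926.
candidate 1: (m,n)=(2,6) → π∥ = 2+6·λ ≈ 33.1555, π⊥ = 2+6·λ' ≈ 0.8445 ∉ [-1.2, 0.4) ⇒ out
candidate 2: (m,n)=(8,3) → π∥ = 8+3·λ ≈ 23.5777, π⊥ = 8+3·λ' ≈ 7.4223 ∉ [-1.2, 0.4) ⇒ out
candidate 3: (m,n)=(-3,-7) → π∥ = -3-7·λ ≈ -39.3481, π⊥ = -3-7·λ' ≈ -1.6519 ∉ [-1.2, 0.4) ⇒ out
candidate 4: (m,n)=(1,-8) → π∥ = 1-8·λ ≈ -40.5407, π⊥ = 1-8·λ' ≈ 2.5407 ∉ [-1.2, 0.4) ⇒ out
candidate 5: (m,n)=(0,7) → π∥ = 0+7·λ ≈ 36.3481, π⊥ = 0+7·λ' ≈ -1.3481 ∉ [-1.2, 0.4) ⇒ out
candidate 6: (m,n)=(1,5) → π∥ = 1+5·λ ≈ 26.9629, π⊥ = 1+5·λ' ≈ 0.0371 ∈ [-1.2, 0.4) ⇒ IN Λ

6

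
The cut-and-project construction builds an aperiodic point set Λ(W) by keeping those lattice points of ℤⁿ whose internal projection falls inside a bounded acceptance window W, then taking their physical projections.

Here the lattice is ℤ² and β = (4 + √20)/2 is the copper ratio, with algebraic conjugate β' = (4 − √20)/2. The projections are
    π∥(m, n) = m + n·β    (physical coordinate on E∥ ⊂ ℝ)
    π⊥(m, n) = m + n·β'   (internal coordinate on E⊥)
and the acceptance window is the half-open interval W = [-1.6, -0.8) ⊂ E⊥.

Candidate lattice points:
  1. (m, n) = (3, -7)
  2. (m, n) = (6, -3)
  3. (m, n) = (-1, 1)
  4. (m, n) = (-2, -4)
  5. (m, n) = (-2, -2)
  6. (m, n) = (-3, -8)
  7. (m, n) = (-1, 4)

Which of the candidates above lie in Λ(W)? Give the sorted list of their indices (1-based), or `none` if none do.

Compute β' = (4−√20)/2 = -0.2361, so π⊥(m,n) = m -0.2361·n.
candidate 1: (m,n)=(3,-7) → π∥ = 3-7·β ≈ -26.6525, π⊥ = 3-7·β' ≈ 4.6525 ∉ [-1.6, -0.8) ⇒ out
candidate 2: (m,n)=(6,-3) → π∥ = 6-3·β ≈ -6.7082, π⊥ = 6-3·β' ≈ 6.7082 ∉ [-1.6, -0.8) ⇒ out
candidate 3: (m,n)=(-1,1) → π∥ = -1+1·β ≈ 3.2361, π⊥ = -1+1·β' ≈ -1.2361 ∈ [-1.6, -0.8) ⇒ IN Λ
candidate 4: (m,n)=(-2,-4) → π∥ = -2-4·β ≈ -18.9443, π⊥ = -2-4·β' ≈ -1.0557 ∈ [-1.6, -0.8) ⇒ IN Λ
candidate 5: (m,n)=(-2,-2) → π∥ = -2-2·β ≈ -10.4721, π⊥ = -2-2·β' ≈ -1.5279 ∈ [-1.6, -0.8) ⇒ IN Λ
candidate 6: (m,n)=(-3,-8) → π∥ = -3-8·β ≈ -36.8885, π⊥ = -3-8·β' ≈ -1.1115 ∈ [-1.6, -0.8) ⇒ IN Λ
candidate 7: (m,n)=(-1,4) → π∥ = -1+4·β ≈ 15.9443, π⊥ = -1+4·β' ≈ -1.9443 ∉ [-1.6, -0.8) ⇒ out

3, 4, 5, 6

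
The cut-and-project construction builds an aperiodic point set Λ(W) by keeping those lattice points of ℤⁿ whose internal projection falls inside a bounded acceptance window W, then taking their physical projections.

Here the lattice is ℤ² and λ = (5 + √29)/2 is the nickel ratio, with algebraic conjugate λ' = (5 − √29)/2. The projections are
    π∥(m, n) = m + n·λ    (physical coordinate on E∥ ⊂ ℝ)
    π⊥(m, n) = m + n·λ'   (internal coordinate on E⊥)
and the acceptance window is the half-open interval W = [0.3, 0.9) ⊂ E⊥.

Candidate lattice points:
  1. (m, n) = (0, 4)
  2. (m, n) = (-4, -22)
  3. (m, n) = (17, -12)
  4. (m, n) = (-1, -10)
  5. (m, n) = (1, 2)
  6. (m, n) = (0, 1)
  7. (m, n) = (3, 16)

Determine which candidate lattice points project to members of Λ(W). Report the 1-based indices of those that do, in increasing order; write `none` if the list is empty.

5

λ' = (5−√29)/2 ≈ -0.192582.
[1] lift (0,4): star map gives -0.770330; window check 0.3 ≤ -0.770330 < 0.9 is false → out
[2] lift (-4,-22): star map gives 0.236813; window check 0.3 ≤ 0.236813 < 0.9 is false → out
[3] lift (17,-12): star map gives 19.310989; window check 0.3 ≤ 19.310989 < 0.9 is false → out
[4] lift (-1,-10): star map gives 0.925824; window check 0.3 ≤ 0.925824 < 0.9 is false → out
[5] lift (1,2): star map gives 0.614835; window check 0.3 ≤ 0.614835 < 0.9 is true → IN Λ
[6] lift (0,1): star map gives -0.192582; window check 0.3 ≤ -0.192582 < 0.9 is false → out
[7] lift (3,16): star map gives -0.081318; window check 0.3 ≤ -0.081318 < 0.9 is false → out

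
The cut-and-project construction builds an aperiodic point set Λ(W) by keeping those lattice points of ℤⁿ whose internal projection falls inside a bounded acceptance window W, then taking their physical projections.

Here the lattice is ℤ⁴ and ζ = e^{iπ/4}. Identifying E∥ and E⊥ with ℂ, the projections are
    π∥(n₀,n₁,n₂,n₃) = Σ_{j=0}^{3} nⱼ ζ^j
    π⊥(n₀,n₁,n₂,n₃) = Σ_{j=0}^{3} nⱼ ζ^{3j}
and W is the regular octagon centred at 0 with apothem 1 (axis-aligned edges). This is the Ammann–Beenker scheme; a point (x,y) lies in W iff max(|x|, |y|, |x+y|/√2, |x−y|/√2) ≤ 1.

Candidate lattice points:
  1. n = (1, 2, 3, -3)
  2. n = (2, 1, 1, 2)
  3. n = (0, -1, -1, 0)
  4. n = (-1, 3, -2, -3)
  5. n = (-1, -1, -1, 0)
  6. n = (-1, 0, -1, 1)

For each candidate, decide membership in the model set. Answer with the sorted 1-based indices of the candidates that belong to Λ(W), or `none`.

3, 5

π⊥(n) = n₀ + n₁ζ³ + n₂ζ⁶ + n₃ζ⁹ where ζ = e^{iπ/4}.
#1 (1, 2, 3, -3): internal (-2.53553, -3.70711); octagon support 4.41421 vs apothem 1 → ∉ W
#2 (2, 1, 1, 2): internal (2.70711, 1.12132); octagon support 2.70711 vs apothem 1 → ∉ W
#3 (0, -1, -1, 0): internal (0.70711, 0.29289); octagon support 0.70711 vs apothem 1 → ∈ W
#4 (-1, 3, -2, -3): internal (-5.24264, 2.00000); octagon support 5.24264 vs apothem 1 → ∉ W
#5 (-1, -1, -1, 0): internal (-0.29289, 0.29289); octagon support 0.41421 vs apothem 1 → ∈ W
#6 (-1, 0, -1, 1): internal (-0.29289, 1.70711); octagon support 1.70711 vs apothem 1 → ∉ W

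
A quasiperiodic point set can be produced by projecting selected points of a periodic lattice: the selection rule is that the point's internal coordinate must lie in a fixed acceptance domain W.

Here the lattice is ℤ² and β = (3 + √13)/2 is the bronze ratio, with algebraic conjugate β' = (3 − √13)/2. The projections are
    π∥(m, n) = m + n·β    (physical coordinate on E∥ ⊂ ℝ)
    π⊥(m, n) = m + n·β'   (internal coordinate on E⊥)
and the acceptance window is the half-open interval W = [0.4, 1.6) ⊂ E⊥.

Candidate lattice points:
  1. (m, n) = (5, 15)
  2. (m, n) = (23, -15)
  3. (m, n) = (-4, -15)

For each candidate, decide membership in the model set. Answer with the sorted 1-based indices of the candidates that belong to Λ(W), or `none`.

Numerically β ≈ 3.3028 and β' = −1/β ≈ -0.3028.
#1 (5,15): internal coord 5 + (15)·β' = +0.4584; +0.4584 ∈ [0.4, 1.6) → IN Λ
#2 (23,-15): internal coord 23 + (-15)·β' = +27.5416; +27.5416 ∉ [0.4, 1.6) → out
#3 (-4,-15): internal coord -4 + (-15)·β' = +0.5416; +0.5416 ∈ [0.4, 1.6) → IN Λ

1, 3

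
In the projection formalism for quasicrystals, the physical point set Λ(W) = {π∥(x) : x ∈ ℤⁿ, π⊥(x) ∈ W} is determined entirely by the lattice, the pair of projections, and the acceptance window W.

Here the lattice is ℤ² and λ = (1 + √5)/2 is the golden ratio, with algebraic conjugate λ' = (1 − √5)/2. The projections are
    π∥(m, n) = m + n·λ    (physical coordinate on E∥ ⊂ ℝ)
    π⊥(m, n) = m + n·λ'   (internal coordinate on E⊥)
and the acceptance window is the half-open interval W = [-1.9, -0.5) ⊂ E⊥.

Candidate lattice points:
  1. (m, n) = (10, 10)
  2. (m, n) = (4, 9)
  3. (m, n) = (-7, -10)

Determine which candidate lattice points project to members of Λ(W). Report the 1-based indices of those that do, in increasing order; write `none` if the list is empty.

2, 3

Compute λ' = (1−√5)/2 = -0.61803, so π⊥(m,n) = m -0.61803·n.
[1] lift (10,10): star map gives 3.81966; window check -1.9 ≤ 3.81966 < -0.5 is false → out
[2] lift (4,9): star map gives -1.56231; window check -1.9 ≤ -1.56231 < -0.5 is true → IN Λ
[3] lift (-7,-10): star map gives -0.81966; window check -1.9 ≤ -0.81966 < -0.5 is true → IN Λ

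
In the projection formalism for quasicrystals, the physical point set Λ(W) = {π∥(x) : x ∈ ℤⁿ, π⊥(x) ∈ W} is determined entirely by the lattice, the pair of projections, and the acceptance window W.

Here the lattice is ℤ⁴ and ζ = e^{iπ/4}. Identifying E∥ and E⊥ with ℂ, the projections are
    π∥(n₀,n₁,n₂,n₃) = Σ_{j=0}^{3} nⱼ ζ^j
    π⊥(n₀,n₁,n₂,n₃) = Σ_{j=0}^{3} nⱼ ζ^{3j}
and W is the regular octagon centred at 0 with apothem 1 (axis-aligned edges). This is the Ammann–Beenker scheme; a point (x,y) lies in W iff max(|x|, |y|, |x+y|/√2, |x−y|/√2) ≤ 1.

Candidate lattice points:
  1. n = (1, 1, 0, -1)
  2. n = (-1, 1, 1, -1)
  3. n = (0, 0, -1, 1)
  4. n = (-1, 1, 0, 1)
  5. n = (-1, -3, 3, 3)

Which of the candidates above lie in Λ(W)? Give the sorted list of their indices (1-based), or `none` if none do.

π⊥(n) = n₀ + n₁ζ³ + n₂ζ⁶ + n₃ζ⁹ where ζ = e^{iπ/4}.
candidate 1: n = (1, 1, 0, -1) → π⊥ ≈ (-0.414214, +0.000000); max(|x|,|y|,|x±y|/√2) = 0.414214 ≤ 1 ⇒ ∈ W
candidate 2: n = (-1, 1, 1, -1) → π⊥ ≈ (-2.414214, -1.000000); max(|x|,|y|,|x±y|/√2) = 2.414214 > 1 ⇒ ∉ W
candidate 3: n = (0, 0, -1, 1) → π⊥ ≈ (+0.707107, +1.707107); max(|x|,|y|,|x±y|/√2) = 1.707107 > 1 ⇒ ∉ W
candidate 4: n = (-1, 1, 0, 1) → π⊥ ≈ (-1.000000, +1.414214); max(|x|,|y|,|x±y|/√2) = 1.707107 > 1 ⇒ ∉ W
candidate 5: n = (-1, -3, 3, 3) → π⊥ ≈ (+3.242641, -3.000000); max(|x|,|y|,|x±y|/√2) = 4.414214 > 1 ⇒ ∉ W

1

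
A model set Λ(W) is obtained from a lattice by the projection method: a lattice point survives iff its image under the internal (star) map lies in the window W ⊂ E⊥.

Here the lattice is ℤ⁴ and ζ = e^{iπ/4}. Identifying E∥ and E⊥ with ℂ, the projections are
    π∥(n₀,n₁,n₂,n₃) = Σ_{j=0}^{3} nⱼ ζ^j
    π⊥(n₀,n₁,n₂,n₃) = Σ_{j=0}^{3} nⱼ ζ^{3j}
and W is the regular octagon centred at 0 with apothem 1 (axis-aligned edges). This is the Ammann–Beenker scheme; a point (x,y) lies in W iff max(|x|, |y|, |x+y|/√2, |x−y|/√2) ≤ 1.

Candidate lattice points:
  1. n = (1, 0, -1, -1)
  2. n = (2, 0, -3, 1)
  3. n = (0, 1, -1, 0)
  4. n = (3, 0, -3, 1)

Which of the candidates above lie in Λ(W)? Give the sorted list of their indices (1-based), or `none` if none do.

With ζ = e^{iπ/4} the internal vectors are ζ^0,ζ^3,ζ^6,ζ^9.
candidate 1: n = (1, 0, -1, -1) → π⊥ ≈ (+0.2929, +0.2929); max(|x|,|y|,|x±y|/√2) = 0.4142 ≤ 1 ⇒ ∈ W
candidate 2: n = (2, 0, -3, 1) → π⊥ ≈ (+2.7071, +3.7071); max(|x|,|y|,|x±y|/√2) = 4.5355 > 1 ⇒ ∉ W
candidate 3: n = (0, 1, -1, 0) → π⊥ ≈ (-0.7071, +1.7071); max(|x|,|y|,|x±y|/√2) = 1.7071 > 1 ⇒ ∉ W
candidate 4: n = (3, 0, -3, 1) → π⊥ ≈ (+3.7071, +3.7071); max(|x|,|y|,|x±y|/√2) = 5.2426 > 1 ⇒ ∉ W

1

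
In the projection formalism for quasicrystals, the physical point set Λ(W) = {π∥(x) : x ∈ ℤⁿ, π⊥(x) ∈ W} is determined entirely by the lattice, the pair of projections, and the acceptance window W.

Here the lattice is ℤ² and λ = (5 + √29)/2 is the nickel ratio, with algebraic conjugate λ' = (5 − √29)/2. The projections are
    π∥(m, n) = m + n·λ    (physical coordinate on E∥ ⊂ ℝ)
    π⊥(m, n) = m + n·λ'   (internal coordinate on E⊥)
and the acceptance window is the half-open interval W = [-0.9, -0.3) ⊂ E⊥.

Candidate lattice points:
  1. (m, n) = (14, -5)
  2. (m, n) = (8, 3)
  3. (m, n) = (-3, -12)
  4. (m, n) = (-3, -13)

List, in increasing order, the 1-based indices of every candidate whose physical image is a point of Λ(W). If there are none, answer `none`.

Compute λ' = (5−√29)/2 = -0.1926, so π⊥(m,n) = m -0.1926·n.
[1] lift (14,-5): star map gives 14.9629; window check -0.9 ≤ 14.9629 < -0.3 is false → out
[2] lift (8,3): star map gives 7.4223; window check -0.9 ≤ 7.4223 < -0.3 is false → out
[3] lift (-3,-12): star map gives -0.6890; window check -0.9 ≤ -0.6890 < -0.3 is true → IN Λ
[4] lift (-3,-13): star map gives -0.4964; window check -0.9 ≤ -0.4964 < -0.3 is true → IN Λ

3, 4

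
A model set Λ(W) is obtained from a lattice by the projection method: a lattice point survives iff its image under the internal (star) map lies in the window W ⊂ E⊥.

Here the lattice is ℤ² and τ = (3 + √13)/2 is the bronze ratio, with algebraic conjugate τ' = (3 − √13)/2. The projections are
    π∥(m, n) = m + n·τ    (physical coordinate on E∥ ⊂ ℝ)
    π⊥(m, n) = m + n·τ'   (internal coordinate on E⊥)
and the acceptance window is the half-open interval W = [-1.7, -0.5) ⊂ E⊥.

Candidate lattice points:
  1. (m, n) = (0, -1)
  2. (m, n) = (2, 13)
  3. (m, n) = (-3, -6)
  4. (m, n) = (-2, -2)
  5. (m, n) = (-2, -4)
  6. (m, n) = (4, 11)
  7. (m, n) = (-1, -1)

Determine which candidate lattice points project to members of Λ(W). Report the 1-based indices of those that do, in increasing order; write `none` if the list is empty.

3, 4, 5, 7

Numerically τ ≈ 3.3028 and τ' = −1/τ ≈ -0.3028.
[1] lift (0,-1): star map gives 0.3028; window check -1.7 ≤ 0.3028 < -0.5 is false → out
[2] lift (2,13): star map gives -1.9361; window check -1.7 ≤ -1.9361 < -0.5 is false → out
[3] lift (-3,-6): star map gives -1.1833; window check -1.7 ≤ -1.1833 < -0.5 is true → IN Λ
[4] lift (-2,-2): star map gives -1.3944; window check -1.7 ≤ -1.3944 < -0.5 is true → IN Λ
[5] lift (-2,-4): star map gives -0.7889; window check -1.7 ≤ -0.7889 < -0.5 is true → IN Λ
[6] lift (4,11): star map gives 0.6695; window check -1.7 ≤ 0.6695 < -0.5 is false → out
[7] lift (-1,-1): star map gives -0.6972; window check -1.7 ≤ -0.6972 < -0.5 is true → IN Λ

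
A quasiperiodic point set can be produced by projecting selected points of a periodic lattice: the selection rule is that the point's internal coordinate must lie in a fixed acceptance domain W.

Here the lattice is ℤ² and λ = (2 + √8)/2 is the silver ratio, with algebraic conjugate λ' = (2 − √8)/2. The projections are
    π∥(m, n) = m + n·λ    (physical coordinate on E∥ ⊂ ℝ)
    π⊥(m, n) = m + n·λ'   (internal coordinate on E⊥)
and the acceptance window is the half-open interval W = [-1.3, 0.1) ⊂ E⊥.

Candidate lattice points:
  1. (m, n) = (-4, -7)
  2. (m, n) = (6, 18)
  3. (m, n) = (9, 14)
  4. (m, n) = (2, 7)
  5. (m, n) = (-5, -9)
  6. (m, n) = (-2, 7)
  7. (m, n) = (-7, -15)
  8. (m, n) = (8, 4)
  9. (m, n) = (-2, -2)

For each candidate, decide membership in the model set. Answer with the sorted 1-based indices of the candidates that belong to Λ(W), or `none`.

1, 4, 5, 7, 9

Numerically λ ≈ 2.4142 and λ' = −1/λ ≈ -0.4142.
[1] lift (-4,-7): star map gives -1.1005; window check -1.3 ≤ -1.1005 < 0.1 is true → IN Λ
[2] lift (6,18): star map gives -1.4558; window check -1.3 ≤ -1.4558 < 0.1 is false → out
[3] lift (9,14): star map gives 3.2010; window check -1.3 ≤ 3.2010 < 0.1 is false → out
[4] lift (2,7): star map gives -0.8995; window check -1.3 ≤ -0.8995 < 0.1 is true → IN Λ
[5] lift (-5,-9): star map gives -1.2721; window check -1.3 ≤ -1.2721 < 0.1 is true → IN Λ
[6] lift (-2,7): star map gives -4.8995; window check -1.3 ≤ -4.8995 < 0.1 is false → out
[7] lift (-7,-15): star map gives -0.7868; window check -1.3 ≤ -0.7868 < 0.1 is true → IN Λ
[8] lift (8,4): star map gives 6.3431; window check -1.3 ≤ 6.3431 < 0.1 is false → out
[9] lift (-2,-2): star map gives -1.1716; window check -1.3 ≤ -1.1716 < 0.1 is true → IN Λ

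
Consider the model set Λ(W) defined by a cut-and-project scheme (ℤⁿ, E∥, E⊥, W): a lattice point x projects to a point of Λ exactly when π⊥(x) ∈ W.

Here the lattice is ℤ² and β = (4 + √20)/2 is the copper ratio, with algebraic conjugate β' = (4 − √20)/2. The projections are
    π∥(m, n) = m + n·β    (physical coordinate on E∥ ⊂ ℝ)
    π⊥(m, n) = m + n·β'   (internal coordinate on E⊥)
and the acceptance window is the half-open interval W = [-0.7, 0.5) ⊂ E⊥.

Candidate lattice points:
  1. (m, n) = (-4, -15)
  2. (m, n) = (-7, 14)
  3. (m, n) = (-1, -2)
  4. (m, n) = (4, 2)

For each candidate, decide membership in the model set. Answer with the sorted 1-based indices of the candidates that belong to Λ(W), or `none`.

Numerically β ≈ 4.2361 and β' = −1/β ≈ -0.2361.
[1] lift (-4,-15): star map gives -0.4590; window check -0.7 ≤ -0.4590 < 0.5 is true → IN Λ
[2] lift (-7,14): star map gives -10.3050; window check -0.7 ≤ -10.3050 < 0.5 is false → out
[3] lift (-1,-2): star map gives -0.5279; window check -0.7 ≤ -0.5279 < 0.5 is true → IN Λ
[4] lift (4,2): star map gives 3.5279; window check -0.7 ≤ 3.5279 < 0.5 is false → out

1, 3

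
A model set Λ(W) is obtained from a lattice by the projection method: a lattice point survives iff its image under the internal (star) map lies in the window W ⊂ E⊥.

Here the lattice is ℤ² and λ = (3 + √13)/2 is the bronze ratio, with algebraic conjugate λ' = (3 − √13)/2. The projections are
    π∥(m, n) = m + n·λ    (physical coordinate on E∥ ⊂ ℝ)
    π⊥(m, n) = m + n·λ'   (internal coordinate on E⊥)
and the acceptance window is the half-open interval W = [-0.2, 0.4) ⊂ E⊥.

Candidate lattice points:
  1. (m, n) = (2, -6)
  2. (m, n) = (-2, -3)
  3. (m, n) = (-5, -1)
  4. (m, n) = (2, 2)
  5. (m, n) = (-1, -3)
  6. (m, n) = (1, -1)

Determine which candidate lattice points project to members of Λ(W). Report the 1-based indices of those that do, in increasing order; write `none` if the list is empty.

5

Compute λ' = (3−√13)/2 = -0.3028, so π⊥(m,n) = m -0.3028·n.
#1 (2,-6): internal coord 2 + (-6)·λ' = +3.8167; +3.8167 ∉ [-0.2, 0.4) → out
#2 (-2,-3): internal coord -2 + (-3)·λ' = -1.0917; -1.0917 ∉ [-0.2, 0.4) → out
#3 (-5,-1): internal coord -5 + (-1)·λ' = -4.6972; -4.6972 ∉ [-0.2, 0.4) → out
#4 (2,2): internal coord 2 + (2)·λ' = +1.3944; +1.3944 ∉ [-0.2, 0.4) → out
#5 (-1,-3): internal coord -1 + (-3)·λ' = -0.0917; -0.0917 ∈ [-0.2, 0.4) → IN Λ
#6 (1,-1): internal coord 1 + (-1)·λ' = +1.3028; +1.3028 ∉ [-0.2, 0.4) → out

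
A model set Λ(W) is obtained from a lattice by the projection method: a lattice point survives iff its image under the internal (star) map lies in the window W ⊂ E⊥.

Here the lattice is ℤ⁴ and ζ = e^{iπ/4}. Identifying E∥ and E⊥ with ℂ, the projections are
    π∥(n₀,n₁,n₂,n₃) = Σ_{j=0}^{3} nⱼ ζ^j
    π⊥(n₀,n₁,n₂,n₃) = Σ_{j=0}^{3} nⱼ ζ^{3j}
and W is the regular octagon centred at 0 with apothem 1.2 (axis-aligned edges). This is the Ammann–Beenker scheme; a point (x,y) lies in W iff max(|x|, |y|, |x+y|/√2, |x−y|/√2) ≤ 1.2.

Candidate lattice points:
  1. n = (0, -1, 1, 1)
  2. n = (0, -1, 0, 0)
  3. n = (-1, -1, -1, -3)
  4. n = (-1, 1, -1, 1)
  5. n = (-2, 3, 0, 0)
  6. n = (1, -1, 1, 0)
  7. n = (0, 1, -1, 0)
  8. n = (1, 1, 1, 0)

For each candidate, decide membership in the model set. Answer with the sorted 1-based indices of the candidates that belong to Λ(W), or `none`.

Internal map: ζ^{3j} for j=0..3 gives (1,0), (−√2/2,√2/2), (0,−1), (√2/2,√2/2).
#1 (0, -1, 1, 1): internal (1.4142, -1.0000); octagon support 1.7071 vs apothem 1.2 → ∉ W
#2 (0, -1, 0, 0): internal (0.7071, -0.7071); octagon support 1.0000 vs apothem 1.2 → ∈ W
#3 (-1, -1, -1, -3): internal (-2.4142, -1.8284); octagon support 3.0000 vs apothem 1.2 → ∉ W
#4 (-1, 1, -1, 1): internal (-1.0000, 2.4142); octagon support 2.4142 vs apothem 1.2 → ∉ W
#5 (-2, 3, 0, 0): internal (-4.1213, 2.1213); octagon support 4.4142 vs apothem 1.2 → ∉ W
#6 (1, -1, 1, 0): internal (1.7071, -1.7071); octagon support 2.4142 vs apothem 1.2 → ∉ W
#7 (0, 1, -1, 0): internal (-0.7071, 1.7071); octagon support 1.7071 vs apothem 1.2 → ∉ W
#8 (1, 1, 1, 0): internal (0.2929, -0.2929); octagon support 0.4142 vs apothem 1.2 → ∈ W

2, 8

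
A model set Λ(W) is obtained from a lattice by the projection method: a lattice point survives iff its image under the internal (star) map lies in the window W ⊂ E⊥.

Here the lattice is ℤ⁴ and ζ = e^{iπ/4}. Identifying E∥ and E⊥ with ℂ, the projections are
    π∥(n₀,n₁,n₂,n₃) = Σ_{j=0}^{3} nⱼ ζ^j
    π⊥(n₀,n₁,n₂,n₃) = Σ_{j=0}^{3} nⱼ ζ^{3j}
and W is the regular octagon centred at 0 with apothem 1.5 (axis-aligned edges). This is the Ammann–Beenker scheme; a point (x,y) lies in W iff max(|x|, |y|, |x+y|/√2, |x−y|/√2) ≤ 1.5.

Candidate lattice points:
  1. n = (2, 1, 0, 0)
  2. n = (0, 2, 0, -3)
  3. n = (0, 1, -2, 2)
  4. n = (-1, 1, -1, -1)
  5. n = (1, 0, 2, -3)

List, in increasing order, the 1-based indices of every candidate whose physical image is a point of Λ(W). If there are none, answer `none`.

1

Internal map: ζ^{3j} for j=0..3 gives (1,0), (−√2/2,√2/2), (0,−1), (√2/2,√2/2).
candidate 1: n = (2, 1, 0, 0) → π⊥ ≈ (+1.2929, +0.7071); max(|x|,|y|,|x±y|/√2) = 1.4142 ≤ 1.5 ⇒ ∈ W
candidate 2: n = (0, 2, 0, -3) → π⊥ ≈ (-3.5355, -0.7071); max(|x|,|y|,|x±y|/√2) = 3.5355 > 1.5 ⇒ ∉ W
candidate 3: n = (0, 1, -2, 2) → π⊥ ≈ (+0.7071, +4.1213); max(|x|,|y|,|x±y|/√2) = 4.1213 > 1.5 ⇒ ∉ W
candidate 4: n = (-1, 1, -1, -1) → π⊥ ≈ (-2.4142, +1.0000); max(|x|,|y|,|x±y|/√2) = 2.4142 > 1.5 ⇒ ∉ W
candidate 5: n = (1, 0, 2, -3) → π⊥ ≈ (-1.1213, -4.1213); max(|x|,|y|,|x±y|/√2) = 4.1213 > 1.5 ⇒ ∉ W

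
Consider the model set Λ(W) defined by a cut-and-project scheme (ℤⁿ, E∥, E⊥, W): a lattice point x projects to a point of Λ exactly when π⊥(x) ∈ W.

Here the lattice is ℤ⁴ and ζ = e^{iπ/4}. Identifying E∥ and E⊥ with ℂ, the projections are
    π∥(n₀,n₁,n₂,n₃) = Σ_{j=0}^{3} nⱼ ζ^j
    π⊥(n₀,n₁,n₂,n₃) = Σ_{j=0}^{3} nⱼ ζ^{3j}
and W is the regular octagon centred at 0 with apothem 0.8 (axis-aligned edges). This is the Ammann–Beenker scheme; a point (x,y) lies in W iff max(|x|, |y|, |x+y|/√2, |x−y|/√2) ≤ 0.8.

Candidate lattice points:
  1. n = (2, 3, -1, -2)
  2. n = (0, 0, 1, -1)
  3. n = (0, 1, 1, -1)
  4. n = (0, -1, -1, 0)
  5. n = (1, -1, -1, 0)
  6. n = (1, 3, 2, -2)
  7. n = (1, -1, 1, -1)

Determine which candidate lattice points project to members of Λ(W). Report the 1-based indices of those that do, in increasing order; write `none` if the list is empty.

4

Internal map: ζ^{3j} for j=0..3 gives (1,0), (−√2/2,√2/2), (0,−1), (√2/2,√2/2).
#1 (2, 3, -1, -2): internal (-1.535534, 1.707107); octagon support 2.292893 vs apothem 0.8 → ∉ W
#2 (0, 0, 1, -1): internal (-0.707107, -1.707107); octagon support 1.707107 vs apothem 0.8 → ∉ W
#3 (0, 1, 1, -1): internal (-1.414214, -1.000000); octagon support 1.707107 vs apothem 0.8 → ∉ W
#4 (0, -1, -1, 0): internal (0.707107, 0.292893); octagon support 0.707107 vs apothem 0.8 → ∈ W
#5 (1, -1, -1, 0): internal (1.707107, 0.292893); octagon support 1.707107 vs apothem 0.8 → ∉ W
#6 (1, 3, 2, -2): internal (-2.535534, -1.292893); octagon support 2.707107 vs apothem 0.8 → ∉ W
#7 (1, -1, 1, -1): internal (1.000000, -2.414214); octagon support 2.414214 vs apothem 0.8 → ∉ W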